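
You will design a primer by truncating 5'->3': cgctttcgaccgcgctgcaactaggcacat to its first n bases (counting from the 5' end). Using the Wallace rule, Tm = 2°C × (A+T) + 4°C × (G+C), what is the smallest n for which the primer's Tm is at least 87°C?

First 26 bases: CGCTTTCGACCGCGCTGCAACTAGGC → Tm = 86°C (< 87°C)
First 27 bases: CGCTTTCGACCGCGCTGCAACTAGGCA → Tm = 88°C (≥ 87°C)
Each additional base adds 2°C (A/T) or 4°C (G/C), so Tm is non-decreasing in n; n = 27 is the first length to reach 87°C.

n = 27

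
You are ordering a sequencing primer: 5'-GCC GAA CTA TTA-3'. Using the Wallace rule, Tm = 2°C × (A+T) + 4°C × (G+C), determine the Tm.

Counting bases: T=3, A=4, G=2, C=3
So N_AT = 7 and N_GC = 5.
Tm = 4·5 + 2·7 = 20 + 14 = 34°C

34°C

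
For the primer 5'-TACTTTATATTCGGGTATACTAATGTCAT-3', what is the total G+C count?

8

Base counts: C=4, T=13, G=4, A=8
G+C = 4 + 4 = 8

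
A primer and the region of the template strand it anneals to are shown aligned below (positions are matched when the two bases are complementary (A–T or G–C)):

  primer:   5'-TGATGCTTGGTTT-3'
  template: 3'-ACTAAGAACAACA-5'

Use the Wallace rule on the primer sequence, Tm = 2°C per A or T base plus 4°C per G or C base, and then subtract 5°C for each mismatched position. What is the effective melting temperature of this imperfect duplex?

Primer base counts: A=1, T=7, G=4, C=1 → A+T=8, G+C=5
Perfect-match Tm = 2(8) + 4(5) = 16 + 20 = 36°C
Mismatches (positions where the bases are not complementary): 3 (at positions 5, 10, 12)
Effective Tm = 36 − 3×5 = 36 − 15 = 21°C

21°C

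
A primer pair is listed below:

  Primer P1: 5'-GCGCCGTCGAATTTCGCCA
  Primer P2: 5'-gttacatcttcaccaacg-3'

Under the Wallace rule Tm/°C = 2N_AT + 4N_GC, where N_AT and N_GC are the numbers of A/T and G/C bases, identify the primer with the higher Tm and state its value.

Primer P1, 62°C

Primer P1: A+T=7, G+C=12 → Tm = 2(7)+4(12) = 62°C
Primer P2: A+T=10, G+C=8 → Tm = 2(10)+4(8) = 52°C
62°C vs 52°C → primer P1 is higher.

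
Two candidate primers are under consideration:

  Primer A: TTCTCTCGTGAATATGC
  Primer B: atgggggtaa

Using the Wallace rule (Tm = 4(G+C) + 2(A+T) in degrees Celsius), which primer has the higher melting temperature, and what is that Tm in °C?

Primer A: A+T=10, G+C=7 → Tm = 2(10)+4(7) = 48°C
Primer B: A+T=5, G+C=5 → Tm = 2(5)+4(5) = 30°C
48°C vs 30°C → primer A is higher.

Primer A, 48°C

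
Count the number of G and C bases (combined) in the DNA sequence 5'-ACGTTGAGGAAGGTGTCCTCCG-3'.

Base counts: G=8, C=5, T=5, A=4
Total G or C: 8 + 5 = 13

13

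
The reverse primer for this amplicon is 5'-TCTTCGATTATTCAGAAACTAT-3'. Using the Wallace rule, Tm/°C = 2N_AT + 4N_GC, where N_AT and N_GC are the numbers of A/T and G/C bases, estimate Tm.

56°C

Base counts: C=4, G=2, T=9, A=7
So N_AT = 16 and N_GC = 6.
Tm = 2(16) + 4(6) = 32 + 24 = 56°C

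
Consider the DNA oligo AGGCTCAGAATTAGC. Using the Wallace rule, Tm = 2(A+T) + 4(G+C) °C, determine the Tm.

Base counts: A=5, G=4, C=3, T=3
AT pairs contribute 8, GC pairs contribute 7.
Tm = 4·7 + 2·8 = 28 + 16 = 44°C

44°C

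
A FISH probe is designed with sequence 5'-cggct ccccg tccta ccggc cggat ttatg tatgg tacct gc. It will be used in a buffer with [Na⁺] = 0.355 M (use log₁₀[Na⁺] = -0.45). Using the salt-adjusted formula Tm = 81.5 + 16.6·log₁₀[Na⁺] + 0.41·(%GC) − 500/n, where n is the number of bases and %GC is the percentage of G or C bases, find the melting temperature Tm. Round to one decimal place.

87.5°C

Length n = 42. Base counts: G=11, C=15, A=5, T=11
G+C = 26, so %GC = 26/42 × 100 = 61.905%
Salt term: 16.6 × (-0.45) = -7.47
GC term: 0.41 × 61.905 = 25.381; length term: −500/42 = −11.905
Tm = 81.5 + (-7.47) + 25.381 − 11.905 = 87.506 → 87.5°C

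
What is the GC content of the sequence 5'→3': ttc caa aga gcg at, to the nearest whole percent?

C=3, A=5, G=3, T=3
G+C = 3 + 3 = 6 out of 14 bases
%GC = 6/14 × 100 = 42.86% ≈ 43%

43%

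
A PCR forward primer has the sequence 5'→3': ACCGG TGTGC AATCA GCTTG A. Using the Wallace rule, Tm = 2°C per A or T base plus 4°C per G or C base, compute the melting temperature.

Scanning the sequence gives G=6, C=5, T=5, A=5.
So N_AT = 10 and N_GC = 11.
Tm = 2×10 + 4×11 = 64°C

64°C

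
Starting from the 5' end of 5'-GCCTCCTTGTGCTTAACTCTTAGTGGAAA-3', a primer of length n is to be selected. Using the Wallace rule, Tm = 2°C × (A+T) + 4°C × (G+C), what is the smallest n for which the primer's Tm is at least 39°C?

First 11 bases: GCCTCCTTGTG → Tm = 36°C (< 39°C)
First 12 bases: GCCTCCTTGTGC → Tm = 40°C (≥ 39°C)
Each additional base adds 2°C (A/T) or 4°C (G/C), so Tm is non-decreasing in n; n = 12 is the first length to reach 39°C.

n = 12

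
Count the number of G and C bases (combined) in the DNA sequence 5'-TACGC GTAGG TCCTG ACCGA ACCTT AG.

Scanning the sequence gives T=6, G=7, A=6, C=8.
Total G or C: 7 + 8 = 15

15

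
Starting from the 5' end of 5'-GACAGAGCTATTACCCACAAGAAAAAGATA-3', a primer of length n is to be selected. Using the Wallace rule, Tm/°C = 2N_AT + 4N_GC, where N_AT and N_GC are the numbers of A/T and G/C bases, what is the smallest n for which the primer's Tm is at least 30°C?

n = 10

First 9 bases: GACAGAGCT → Tm = 28°C (< 30°C)
First 10 bases: GACAGAGCTA → Tm = 30°C (≥ 30°C)
Each additional base adds 2°C (A/T) or 4°C (G/C), so Tm is non-decreasing in n; n = 10 is the first length to reach 30°C.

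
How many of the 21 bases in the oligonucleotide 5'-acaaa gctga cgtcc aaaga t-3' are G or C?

9

Counting bases: C=5, T=3, A=9, G=4
Total G or C: 4 + 5 = 9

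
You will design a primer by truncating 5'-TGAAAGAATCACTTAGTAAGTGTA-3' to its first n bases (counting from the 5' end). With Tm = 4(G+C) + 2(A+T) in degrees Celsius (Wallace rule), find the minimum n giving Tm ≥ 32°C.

n = 12

First 11 bases: TGAAAGAATCA → Tm = 28°C (< 32°C)
First 12 bases: TGAAAGAATCAC → Tm = 32°C (≥ 32°C)
Since every base adds ≥2°C, Tm only increases with n, so the threshold is first crossed at n = 12.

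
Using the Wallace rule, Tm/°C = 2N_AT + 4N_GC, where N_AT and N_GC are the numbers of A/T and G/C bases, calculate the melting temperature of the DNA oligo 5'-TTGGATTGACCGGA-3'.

Counting bases: T=4, G=5, C=2, A=3
A+T = 7, G+C = 7
Tm = 2(7) + 4(7) = 14 + 28 = 42°C

42°C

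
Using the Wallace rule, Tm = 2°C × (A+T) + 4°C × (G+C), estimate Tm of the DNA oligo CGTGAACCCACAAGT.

46°C

Counting bases: A=5, C=5, T=2, G=3
AT pairs contribute 7, GC pairs contribute 8.
Tm = 2(7) + 4(8) = 14 + 32 = 46°C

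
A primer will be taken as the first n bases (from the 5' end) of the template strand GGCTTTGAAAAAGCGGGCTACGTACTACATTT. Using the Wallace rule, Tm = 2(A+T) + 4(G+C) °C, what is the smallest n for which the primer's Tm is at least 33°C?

n = 13

First 12 bases: GGCTTTGAAAAA → Tm = 32°C (< 33°C)
First 13 bases: GGCTTTGAAAAAG → Tm = 36°C (≥ 33°C)
Since every base adds ≥2°C, Tm only increases with n, so the threshold is first crossed at n = 13.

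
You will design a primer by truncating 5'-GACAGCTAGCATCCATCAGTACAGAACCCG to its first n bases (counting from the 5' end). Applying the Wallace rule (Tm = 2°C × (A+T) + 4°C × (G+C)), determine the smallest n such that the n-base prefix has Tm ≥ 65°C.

First 21 bases: GACAGCTAGCATCCATCAGTA → Tm = 62°C (< 65°C)
First 22 bases: GACAGCTAGCATCCATCAGTAC → Tm = 66°C (≥ 65°C)
Since every base adds ≥2°C, Tm only increases with n, so the threshold is first crossed at n = 22.

n = 22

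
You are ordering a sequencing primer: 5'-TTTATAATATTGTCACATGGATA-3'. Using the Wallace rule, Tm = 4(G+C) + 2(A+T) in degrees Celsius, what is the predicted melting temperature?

Counting bases: A=8, T=10, G=3, C=2
So N_AT = 18 and N_GC = 5.
Tm = 4·5 + 2·18 = 20 + 36 = 56°C

56°C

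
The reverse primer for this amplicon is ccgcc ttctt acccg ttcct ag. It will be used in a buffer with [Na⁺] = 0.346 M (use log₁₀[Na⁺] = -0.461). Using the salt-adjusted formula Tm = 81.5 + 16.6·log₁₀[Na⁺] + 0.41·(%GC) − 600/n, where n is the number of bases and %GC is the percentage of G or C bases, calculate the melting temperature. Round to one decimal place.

70.8°C

Length n = 22. Scanning the sequence gives G=3, A=2, C=10, T=7.
G+C = 13, so %GC = 13/22 × 100 = 59.091%
Salt term: 16.6 × (-0.461) = -7.653
GC term: 0.41 × 59.091 = 24.227; length term: −600/22 = −27.273
Tm = 81.5 + (-7.653) + 24.227 − 27.273 = 70.801 → 70.8°C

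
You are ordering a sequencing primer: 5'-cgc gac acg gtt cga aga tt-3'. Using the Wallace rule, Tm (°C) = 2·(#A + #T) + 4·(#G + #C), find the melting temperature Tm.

Counting bases: A=5, G=6, T=4, C=5
So N_AT = 9 and N_GC = 11.
Tm = 4·11 + 2·9 = 44 + 18 = 62°C

62°C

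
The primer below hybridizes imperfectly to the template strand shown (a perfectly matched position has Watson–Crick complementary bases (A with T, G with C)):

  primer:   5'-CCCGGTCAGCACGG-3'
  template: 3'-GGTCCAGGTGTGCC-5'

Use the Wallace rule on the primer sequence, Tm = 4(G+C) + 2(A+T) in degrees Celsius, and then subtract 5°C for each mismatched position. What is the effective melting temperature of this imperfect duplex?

Primer base counts: A=2, T=1, G=5, C=6 → A+T=3, G+C=11
Perfect-match Tm = 2(3) + 4(11) = 6 + 44 = 50°C
Mismatches (positions where the bases are not complementary): 3 (at positions 3, 8, 9)
Effective Tm = 50 − 3×5 = 50 − 15 = 35°C

35°C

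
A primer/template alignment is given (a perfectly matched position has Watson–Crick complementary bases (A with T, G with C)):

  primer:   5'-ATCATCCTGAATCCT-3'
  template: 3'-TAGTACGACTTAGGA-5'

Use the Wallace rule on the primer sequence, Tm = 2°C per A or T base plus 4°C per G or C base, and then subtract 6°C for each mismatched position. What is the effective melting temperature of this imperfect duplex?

Primer base counts: A=4, T=5, G=1, C=5 → A+T=9, G+C=6
Perfect-match Tm = 2(9) + 4(6) = 18 + 24 = 42°C
Mismatches (positions where the bases are not complementary): 1 (at position 6)
Effective Tm = 42 − 1×6 = 42 − 6 = 36°C

36°C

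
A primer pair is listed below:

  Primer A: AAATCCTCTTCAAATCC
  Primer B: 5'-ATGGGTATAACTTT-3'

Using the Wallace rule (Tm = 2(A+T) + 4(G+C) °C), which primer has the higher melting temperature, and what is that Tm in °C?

Primer A, 46°C

Primer A: A+T=11, G+C=6 → Tm = 2(11)+4(6) = 46°C
Primer B: A+T=10, G+C=4 → Tm = 2(10)+4(4) = 36°C
46°C vs 36°C → primer A is higher.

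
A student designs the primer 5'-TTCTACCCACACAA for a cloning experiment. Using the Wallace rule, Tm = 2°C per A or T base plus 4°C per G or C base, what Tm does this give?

40°C

Counting bases: C=6, A=5, G=0, T=3
So N_AT = 8 and N_GC = 6.
Tm = 2×8 + 4×6 = 40°C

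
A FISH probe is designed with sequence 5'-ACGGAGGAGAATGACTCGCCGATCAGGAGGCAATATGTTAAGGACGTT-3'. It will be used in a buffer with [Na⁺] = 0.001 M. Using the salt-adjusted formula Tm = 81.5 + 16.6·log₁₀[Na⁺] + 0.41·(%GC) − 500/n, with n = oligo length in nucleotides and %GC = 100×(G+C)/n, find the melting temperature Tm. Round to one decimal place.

41.8°C

Length n = 48. Scanning the sequence gives C=8, G=16, T=9, A=15.
G+C = 24, so %GC = 24/48 × 100 = 50%
Salt term: 16.6 × (-3) = -49.8
GC term: 0.41 × 50 = 20.5; length term: −500/48 = −10.417
Tm = 81.5 + (-49.8) + 20.5 − 10.417 = 41.783 → 41.8°C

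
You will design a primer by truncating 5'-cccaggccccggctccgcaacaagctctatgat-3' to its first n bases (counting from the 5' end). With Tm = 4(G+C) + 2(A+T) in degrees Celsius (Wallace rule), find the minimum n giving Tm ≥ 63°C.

n = 17

First 16 bases: CCCAGGCCCCGGCTCC → Tm = 60°C (< 63°C)
First 17 bases: CCCAGGCCCCGGCTCCG → Tm = 64°C (≥ 63°C)
Since every base adds ≥2°C, Tm only increases with n, so the threshold is first crossed at n = 17.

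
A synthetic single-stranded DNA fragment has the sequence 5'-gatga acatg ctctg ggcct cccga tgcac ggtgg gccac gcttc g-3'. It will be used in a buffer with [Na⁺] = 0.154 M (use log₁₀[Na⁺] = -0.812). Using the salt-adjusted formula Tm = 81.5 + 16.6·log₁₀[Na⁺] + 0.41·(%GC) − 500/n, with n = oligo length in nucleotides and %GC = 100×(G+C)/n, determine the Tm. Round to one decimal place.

83.9°C

Length n = 46. Base counts: G=15, A=7, T=9, C=15
G+C = 30, so %GC = 30/46 × 100 = 65.217%
Salt term: 16.6 × (-0.812) = -13.479
GC term: 0.41 × 65.217 = 26.739; length term: −500/46 = −10.87
Tm = 81.5 + (-13.479) + 26.739 − 10.87 = 83.89 → 83.9°C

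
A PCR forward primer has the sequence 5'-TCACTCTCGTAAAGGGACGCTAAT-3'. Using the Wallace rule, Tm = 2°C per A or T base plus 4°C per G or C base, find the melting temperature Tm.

70°C

Base counts: A=7, G=5, T=6, C=6
AT pairs contribute 13, GC pairs contribute 11.
Tm = 2(13) + 4(11) = 26 + 44 = 70°C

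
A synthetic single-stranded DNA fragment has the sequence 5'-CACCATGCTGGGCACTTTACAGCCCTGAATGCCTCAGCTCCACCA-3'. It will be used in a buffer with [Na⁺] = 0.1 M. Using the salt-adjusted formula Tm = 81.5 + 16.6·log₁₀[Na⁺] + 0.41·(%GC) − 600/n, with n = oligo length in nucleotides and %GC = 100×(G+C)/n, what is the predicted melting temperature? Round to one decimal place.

Length n = 45. T=9, A=10, C=18, G=8
G+C = 26, so %GC = 26/45 × 100 = 57.778%
Salt term: 16.6 × (-1) = -16.6
GC term: 0.41 × 57.778 = 23.689; length term: −600/45 = −13.333
Tm = 81.5 + (-16.6) + 23.689 − 13.333 = 75.256 → 75.3°C

75.3°C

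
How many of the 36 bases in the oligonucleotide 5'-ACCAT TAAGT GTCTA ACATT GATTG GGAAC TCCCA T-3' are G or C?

Scanning the sequence gives G=6, C=8, A=11, T=11.
G+C = 6 + 8 = 14

14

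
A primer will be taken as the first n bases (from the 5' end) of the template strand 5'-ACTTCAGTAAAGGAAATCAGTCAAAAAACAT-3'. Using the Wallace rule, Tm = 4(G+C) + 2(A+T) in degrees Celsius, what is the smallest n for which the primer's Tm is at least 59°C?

First 21 bases: ACTTCAGTAAAGGAAATCAGT → Tm = 56°C (< 59°C)
First 22 bases: ACTTCAGTAAAGGAAATCAGTC → Tm = 60°C (≥ 59°C)
Since every base adds ≥2°C, Tm only increases with n, so the threshold is first crossed at n = 22.

n = 22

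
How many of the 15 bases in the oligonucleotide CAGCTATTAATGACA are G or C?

Base counts: C=3, T=4, A=6, G=2
Total G or C: 2 + 3 = 5

5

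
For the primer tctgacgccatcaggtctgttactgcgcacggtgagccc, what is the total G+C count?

C=13, G=11, A=6, T=9
G+C = 11 + 13 = 24

24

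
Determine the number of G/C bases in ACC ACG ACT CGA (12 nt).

7

Scanning the sequence gives T=1, G=2, A=4, C=5.
Total G or C: 2 + 5 = 7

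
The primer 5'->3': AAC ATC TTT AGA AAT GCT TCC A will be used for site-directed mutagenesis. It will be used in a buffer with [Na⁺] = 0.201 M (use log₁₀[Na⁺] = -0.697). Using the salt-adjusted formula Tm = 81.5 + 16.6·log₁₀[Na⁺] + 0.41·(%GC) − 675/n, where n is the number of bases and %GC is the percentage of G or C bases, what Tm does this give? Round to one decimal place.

Length n = 22. Base counts: G=2, C=5, T=7, A=8
G+C = 7, so %GC = 7/22 × 100 = 31.818%
Salt term: 16.6 × (-0.697) = -11.57
GC term: 0.41 × 31.818 = 13.045; length term: −675/22 = −30.682
Tm = 81.5 + (-11.57) + 13.045 − 30.682 = 52.293 → 52.3°C

52.3°C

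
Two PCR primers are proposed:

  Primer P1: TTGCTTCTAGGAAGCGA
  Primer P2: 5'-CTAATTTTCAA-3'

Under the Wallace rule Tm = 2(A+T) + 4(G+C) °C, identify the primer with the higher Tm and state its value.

Primer P1, 50°C

Primer P1: A+T=9, G+C=8 → Tm = 2(9)+4(8) = 50°C
Primer P2: A+T=9, G+C=2 → Tm = 2(9)+4(2) = 26°C
50°C vs 26°C → primer P1 is higher.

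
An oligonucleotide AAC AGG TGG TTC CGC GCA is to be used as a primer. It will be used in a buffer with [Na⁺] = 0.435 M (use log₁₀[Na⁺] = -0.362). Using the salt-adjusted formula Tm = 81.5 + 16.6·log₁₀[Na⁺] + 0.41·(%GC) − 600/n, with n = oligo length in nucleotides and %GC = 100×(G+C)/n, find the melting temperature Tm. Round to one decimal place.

67.2°C

Length n = 18. Counting bases: G=6, C=5, A=4, T=3
G+C = 11, so %GC = 11/18 × 100 = 61.111%
Salt term: 16.6 × (-0.362) = -6.009
GC term: 0.41 × 61.111 = 25.056; length term: −600/18 = −33.333
Tm = 81.5 + (-6.009) + 25.056 − 33.333 = 67.214 → 67.2°C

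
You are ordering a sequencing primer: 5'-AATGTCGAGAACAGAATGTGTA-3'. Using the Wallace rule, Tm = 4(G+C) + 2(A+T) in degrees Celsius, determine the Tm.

60°C

Scanning the sequence gives C=2, A=9, G=6, T=5.
A+T = 14, G+C = 8
Tm = 2×14 + 4×8 = 60°C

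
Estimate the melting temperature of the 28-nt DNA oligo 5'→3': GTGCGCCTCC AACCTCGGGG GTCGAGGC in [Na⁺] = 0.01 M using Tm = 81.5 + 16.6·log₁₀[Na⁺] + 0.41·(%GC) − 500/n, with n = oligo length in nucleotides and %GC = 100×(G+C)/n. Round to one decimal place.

Length n = 28. Base counts: G=11, C=10, A=3, T=4
G+C = 21, so %GC = 21/28 × 100 = 75%
Salt term: 16.6 × (-2) = -33.2
GC term: 0.41 × 75 = 30.75; length term: −500/28 = −17.857
Tm = 81.5 + (-33.2) + 30.75 − 17.857 = 61.193 → 61.2°C

61.2°C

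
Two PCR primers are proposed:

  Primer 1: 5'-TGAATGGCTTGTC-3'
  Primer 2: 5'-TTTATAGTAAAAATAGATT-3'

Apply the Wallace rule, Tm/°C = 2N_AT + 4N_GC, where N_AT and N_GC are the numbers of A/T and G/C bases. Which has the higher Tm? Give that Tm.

Primer 1: A+T=7, G+C=6 → Tm = 2(7)+4(6) = 38°C
Primer 2: A+T=17, G+C=2 → Tm = 2(17)+4(2) = 42°C
38°C vs 42°C → primer 2 is higher.

Primer 2, 42°C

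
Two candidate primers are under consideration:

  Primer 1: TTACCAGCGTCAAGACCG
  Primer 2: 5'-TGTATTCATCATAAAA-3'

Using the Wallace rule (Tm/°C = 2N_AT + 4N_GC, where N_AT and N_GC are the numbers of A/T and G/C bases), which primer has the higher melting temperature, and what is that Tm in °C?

Primer 1, 56°C

Primer 1: A+T=8, G+C=10 → Tm = 2(8)+4(10) = 56°C
Primer 2: A+T=13, G+C=3 → Tm = 2(13)+4(3) = 38°C
56°C vs 38°C → primer 1 is higher.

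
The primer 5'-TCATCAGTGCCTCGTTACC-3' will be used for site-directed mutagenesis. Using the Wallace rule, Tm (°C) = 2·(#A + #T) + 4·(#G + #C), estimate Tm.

58°C

T=6, C=7, G=3, A=3
A+T = 9, G+C = 10
Tm = 4·10 + 2·9 = 40 + 18 = 58°C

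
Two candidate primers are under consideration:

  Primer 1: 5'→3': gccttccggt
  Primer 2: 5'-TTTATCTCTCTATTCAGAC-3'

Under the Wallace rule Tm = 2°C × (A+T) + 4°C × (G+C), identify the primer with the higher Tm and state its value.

Primer 2, 50°C

Primer 1: A+T=3, G+C=7 → Tm = 2(3)+4(7) = 34°C
Primer 2: A+T=13, G+C=6 → Tm = 2(13)+4(6) = 50°C
34°C vs 50°C → primer 2 is higher.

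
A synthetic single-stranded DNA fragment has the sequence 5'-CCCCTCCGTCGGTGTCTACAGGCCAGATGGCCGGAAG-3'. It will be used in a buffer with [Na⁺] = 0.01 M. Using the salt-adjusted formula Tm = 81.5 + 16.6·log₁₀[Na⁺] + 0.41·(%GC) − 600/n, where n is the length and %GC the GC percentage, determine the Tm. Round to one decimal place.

59.8°C

Length n = 37. A=6, C=13, T=6, G=12
G+C = 25, so %GC = 25/37 × 100 = 67.568%
Salt term: 16.6 × (-2) = -33.2
GC term: 0.41 × 67.568 = 27.703; length term: −600/37 = −16.216
Tm = 81.5 + (-33.2) + 27.703 − 16.216 = 59.787 → 59.8°C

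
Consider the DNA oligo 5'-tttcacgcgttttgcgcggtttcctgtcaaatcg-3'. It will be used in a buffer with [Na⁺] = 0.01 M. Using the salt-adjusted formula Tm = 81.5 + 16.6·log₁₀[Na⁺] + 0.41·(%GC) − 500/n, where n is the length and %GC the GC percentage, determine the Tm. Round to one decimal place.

Length n = 34. Counting bases: A=4, C=9, G=8, T=13
G+C = 17, so %GC = 17/34 × 100 = 50%
Salt term: 16.6 × (-2) = -33.2
GC term: 0.41 × 50 = 20.5; length term: −500/34 = −14.706
Tm = 81.5 + (-33.2) + 20.5 − 14.706 = 54.094 → 54.1°C

54.1°C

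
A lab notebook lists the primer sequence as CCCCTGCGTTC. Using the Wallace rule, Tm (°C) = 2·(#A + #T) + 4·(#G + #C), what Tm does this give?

38°C

T=3, G=2, C=6, A=0
AT pairs contribute 3, GC pairs contribute 8.
Tm = 2×3 + 4×8 = 38°C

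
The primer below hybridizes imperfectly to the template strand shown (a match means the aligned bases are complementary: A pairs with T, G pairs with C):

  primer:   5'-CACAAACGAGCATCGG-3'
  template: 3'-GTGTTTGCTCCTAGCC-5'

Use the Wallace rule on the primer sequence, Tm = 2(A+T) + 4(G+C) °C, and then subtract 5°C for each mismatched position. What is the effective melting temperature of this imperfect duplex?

Primer base counts: A=6, T=1, G=4, C=5 → A+T=7, G+C=9
Perfect-match Tm = 2(7) + 4(9) = 14 + 36 = 50°C
Mismatches (positions where the bases are not complementary): 1 (at position 11)
Effective Tm = 50 − 1×5 = 50 − 5 = 45°C

45°C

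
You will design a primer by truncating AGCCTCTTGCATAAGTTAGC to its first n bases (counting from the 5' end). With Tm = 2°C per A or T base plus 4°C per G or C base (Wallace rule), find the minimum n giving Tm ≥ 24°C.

First 7 bases: AGCCTCT → Tm = 22°C (< 24°C)
First 8 bases: AGCCTCTT → Tm = 24°C (≥ 24°C)
Since every base adds ≥2°C, Tm only increases with n, so the threshold is first crossed at n = 8.

n = 8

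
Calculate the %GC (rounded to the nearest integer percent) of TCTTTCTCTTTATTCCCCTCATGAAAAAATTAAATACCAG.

T=15, G=2, A=13, C=10
G+C = 2 + 10 = 12 out of 40 bases
%GC = 12/40 × 100 = 30% ≈ 30%

30%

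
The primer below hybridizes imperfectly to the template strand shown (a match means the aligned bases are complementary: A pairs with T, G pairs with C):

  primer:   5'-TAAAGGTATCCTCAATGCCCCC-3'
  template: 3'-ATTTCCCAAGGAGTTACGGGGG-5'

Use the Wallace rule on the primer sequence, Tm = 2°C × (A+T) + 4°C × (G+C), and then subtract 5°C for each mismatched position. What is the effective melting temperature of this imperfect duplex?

Primer base counts: A=6, T=5, G=3, C=8 → A+T=11, G+C=11
Perfect-match Tm = 2(11) + 4(11) = 22 + 44 = 66°C
Mismatches (positions where the bases are not complementary): 2 (at positions 7, 8)
Effective Tm = 66 − 2×5 = 66 − 10 = 56°C

56°C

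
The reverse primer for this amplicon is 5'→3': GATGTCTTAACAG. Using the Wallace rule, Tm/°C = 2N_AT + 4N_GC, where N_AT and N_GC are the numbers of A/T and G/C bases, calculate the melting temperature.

Scanning the sequence gives C=2, T=4, A=4, G=3.
So N_AT = 8 and N_GC = 5.
Tm = 2(8) + 4(5) = 16 + 20 = 36°C

36°C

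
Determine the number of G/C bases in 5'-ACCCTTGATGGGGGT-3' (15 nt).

Counting bases: T=4, A=2, G=6, C=3
Total G or C: 6 + 3 = 9

9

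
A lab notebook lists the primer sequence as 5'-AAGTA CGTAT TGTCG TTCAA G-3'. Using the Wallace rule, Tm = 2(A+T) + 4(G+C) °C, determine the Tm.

G=5, A=6, C=3, T=7
So N_AT = 13 and N_GC = 8.
Tm = 4·8 + 2·13 = 32 + 26 = 58°C

58°C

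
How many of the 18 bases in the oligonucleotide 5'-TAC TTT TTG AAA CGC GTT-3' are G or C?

6

Scanning the sequence gives C=3, T=8, G=3, A=4.
G+C = 3 + 3 = 6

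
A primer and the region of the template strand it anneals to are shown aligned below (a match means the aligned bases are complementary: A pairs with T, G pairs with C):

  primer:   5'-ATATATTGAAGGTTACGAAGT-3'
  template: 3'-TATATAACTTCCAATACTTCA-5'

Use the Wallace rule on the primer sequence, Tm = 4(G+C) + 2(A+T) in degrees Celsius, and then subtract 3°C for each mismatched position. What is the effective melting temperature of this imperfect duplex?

Primer base counts: A=8, T=7, G=5, C=1 → A+T=15, G+C=6
Perfect-match Tm = 2(15) + 4(6) = 30 + 24 = 54°C
Mismatches (positions where the bases are not complementary): 1 (at position 16)
Effective Tm = 54 − 1×3 = 54 − 3 = 51°C

51°C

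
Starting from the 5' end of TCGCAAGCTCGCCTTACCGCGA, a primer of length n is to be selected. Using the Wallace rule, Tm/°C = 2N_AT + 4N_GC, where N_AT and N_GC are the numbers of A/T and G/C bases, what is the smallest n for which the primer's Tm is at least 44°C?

n = 13

First 12 bases: TCGCAAGCTCGC → Tm = 40°C (< 44°C)
First 13 bases: TCGCAAGCTCGCC → Tm = 44°C (≥ 44°C)
Since every base adds ≥2°C, Tm only increases with n, so the threshold is first crossed at n = 13.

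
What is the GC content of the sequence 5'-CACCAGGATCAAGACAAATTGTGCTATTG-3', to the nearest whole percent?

Scanning the sequence gives G=6, C=6, T=7, A=10.
G+C = 6 + 6 = 12 out of 29 bases
%GC = 12/29 × 100 = 41.38% ≈ 41%

41%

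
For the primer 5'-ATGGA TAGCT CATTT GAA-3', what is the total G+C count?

T=6, A=6, C=2, G=4
Total G or C: 4 + 2 = 6

6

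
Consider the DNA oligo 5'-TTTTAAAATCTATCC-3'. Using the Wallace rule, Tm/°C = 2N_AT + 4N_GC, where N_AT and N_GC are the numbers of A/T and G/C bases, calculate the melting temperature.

36°C

Counting bases: A=5, T=7, G=0, C=3
So N_AT = 12 and N_GC = 3.
Tm = 4·3 + 2·12 = 12 + 24 = 36°C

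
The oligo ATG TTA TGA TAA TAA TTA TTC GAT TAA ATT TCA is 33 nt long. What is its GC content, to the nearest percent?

15%

Scanning the sequence gives C=2, T=15, G=3, A=13.
G+C = 3 + 2 = 5 out of 33 bases
%GC = 5/33 × 100 = 15.15% ≈ 15%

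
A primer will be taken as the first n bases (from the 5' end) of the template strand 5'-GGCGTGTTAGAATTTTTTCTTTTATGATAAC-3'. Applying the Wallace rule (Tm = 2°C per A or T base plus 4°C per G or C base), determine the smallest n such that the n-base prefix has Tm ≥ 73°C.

n = 29

First 28 bases: GGCGTGTTAGAATTTTTTCTTTTATGAT → Tm = 72°C (< 73°C)
First 29 bases: GGCGTGTTAGAATTTTTTCTTTTATGATA → Tm = 74°C (≥ 73°C)
Since every base adds ≥2°C, Tm only increases with n, so the threshold is first crossed at n = 29.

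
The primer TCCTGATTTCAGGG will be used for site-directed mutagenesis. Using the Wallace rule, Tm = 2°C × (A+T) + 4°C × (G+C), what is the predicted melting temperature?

Counting bases: T=5, C=3, A=2, G=4
So N_AT = 7 and N_GC = 7.
Tm = 4·7 + 2·7 = 28 + 14 = 42°C

42°C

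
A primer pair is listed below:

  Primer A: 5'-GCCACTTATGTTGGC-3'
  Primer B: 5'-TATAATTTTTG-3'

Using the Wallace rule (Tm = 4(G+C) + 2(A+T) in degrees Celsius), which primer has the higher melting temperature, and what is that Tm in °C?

Primer A, 46°C

Primer A: A+T=7, G+C=8 → Tm = 2(7)+4(8) = 46°C
Primer B: A+T=10, G+C=1 → Tm = 2(10)+4(1) = 24°C
46°C vs 24°C → primer A is higher.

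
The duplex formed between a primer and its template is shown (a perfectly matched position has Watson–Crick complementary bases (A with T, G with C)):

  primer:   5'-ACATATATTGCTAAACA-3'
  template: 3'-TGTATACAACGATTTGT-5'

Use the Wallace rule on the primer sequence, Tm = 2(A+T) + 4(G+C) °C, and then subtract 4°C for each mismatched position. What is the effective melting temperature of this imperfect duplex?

Primer base counts: A=8, T=5, G=1, C=3 → A+T=13, G+C=4
Perfect-match Tm = 2(13) + 4(4) = 26 + 16 = 42°C
Mismatches (positions where the bases are not complementary): 1 (at position 7)
Effective Tm = 42 − 1×4 = 42 − 4 = 38°C

38°C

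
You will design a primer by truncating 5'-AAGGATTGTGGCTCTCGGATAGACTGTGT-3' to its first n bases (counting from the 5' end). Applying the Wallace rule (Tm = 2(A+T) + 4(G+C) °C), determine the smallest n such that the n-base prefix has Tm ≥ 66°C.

First 21 bases: AAGGATTGTGGCTCTCGGATA → Tm = 62°C (< 66°C)
First 22 bases: AAGGATTGTGGCTCTCGGATAG → Tm = 66°C (≥ 66°C)
Since every base adds ≥2°C, Tm only increases with n, so the threshold is first crossed at n = 22.

n = 22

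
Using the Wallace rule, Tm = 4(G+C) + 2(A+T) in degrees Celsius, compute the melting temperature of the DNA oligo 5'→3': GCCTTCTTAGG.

34°C

C=3, G=3, A=1, T=4
So N_AT = 5 and N_GC = 6.
Tm = 4·6 + 2·5 = 24 + 10 = 34°C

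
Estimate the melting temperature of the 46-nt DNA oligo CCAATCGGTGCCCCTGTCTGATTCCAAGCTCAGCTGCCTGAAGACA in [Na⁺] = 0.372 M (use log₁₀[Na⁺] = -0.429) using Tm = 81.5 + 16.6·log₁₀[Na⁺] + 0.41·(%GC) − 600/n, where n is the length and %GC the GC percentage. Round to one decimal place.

84.5°C

Length n = 46. A=10, C=16, T=10, G=10
G+C = 26, so %GC = 26/46 × 100 = 56.522%
Salt term: 16.6 × (-0.429) = -7.121
GC term: 0.41 × 56.522 = 23.174; length term: −600/46 = −13.043
Tm = 81.5 + (-7.121) + 23.174 − 13.043 = 84.51 → 84.5°C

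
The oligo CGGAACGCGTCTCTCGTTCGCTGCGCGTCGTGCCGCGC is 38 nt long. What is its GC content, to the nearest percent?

74%

A=2, T=8, G=13, C=15
G+C = 13 + 15 = 28 out of 38 bases
%GC = 28/38 × 100 = 73.68% ≈ 74%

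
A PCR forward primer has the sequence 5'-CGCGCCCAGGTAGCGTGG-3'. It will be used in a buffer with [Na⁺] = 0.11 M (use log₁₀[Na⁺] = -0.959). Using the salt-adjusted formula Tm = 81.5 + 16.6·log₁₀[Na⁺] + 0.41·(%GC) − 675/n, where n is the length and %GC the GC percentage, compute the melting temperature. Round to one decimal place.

Length n = 18. Counting bases: C=6, A=2, G=8, T=2
G+C = 14, so %GC = 14/18 × 100 = 77.778%
Salt term: 16.6 × (-0.959) = -15.919
GC term: 0.41 × 77.778 = 31.889; length term: −675/18 = −37.5
Tm = 81.5 + (-15.919) + 31.889 − 37.5 = 59.97 → 60.0°C

60.0°C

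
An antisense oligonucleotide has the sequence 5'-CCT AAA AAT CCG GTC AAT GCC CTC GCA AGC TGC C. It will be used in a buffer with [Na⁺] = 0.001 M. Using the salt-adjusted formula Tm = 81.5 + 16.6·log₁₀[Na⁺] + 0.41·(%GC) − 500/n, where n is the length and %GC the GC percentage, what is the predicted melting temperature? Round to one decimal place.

Length n = 34. Base counts: C=13, A=9, G=6, T=6
G+C = 19, so %GC = 19/34 × 100 = 55.882%
Salt term: 16.6 × (-3) = -49.8
GC term: 0.41 × 55.882 = 22.912; length term: −500/34 = −14.706
Tm = 81.5 + (-49.8) + 22.912 − 14.706 = 39.906 → 39.9°C

39.9°C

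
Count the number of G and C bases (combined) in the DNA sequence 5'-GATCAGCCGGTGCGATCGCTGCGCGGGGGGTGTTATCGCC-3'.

Base counts: C=11, G=17, A=4, T=8
Total G or C: 17 + 11 = 28

28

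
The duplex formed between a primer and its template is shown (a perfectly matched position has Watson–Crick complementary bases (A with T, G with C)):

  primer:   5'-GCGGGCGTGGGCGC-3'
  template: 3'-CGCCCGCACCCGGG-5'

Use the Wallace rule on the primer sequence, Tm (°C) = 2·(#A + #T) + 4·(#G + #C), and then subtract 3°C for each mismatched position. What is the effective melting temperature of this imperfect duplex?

Primer base counts: A=0, T=1, G=9, C=4 → A+T=1, G+C=13
Perfect-match Tm = 2(1) + 4(13) = 2 + 52 = 54°C
Mismatches (positions where the bases are not complementary): 1 (at position 13)
Effective Tm = 54 − 1×3 = 54 − 3 = 51°C

51°C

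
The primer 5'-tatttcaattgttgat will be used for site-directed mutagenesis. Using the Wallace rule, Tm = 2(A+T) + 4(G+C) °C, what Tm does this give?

Counting bases: C=1, A=4, T=9, G=2
AT pairs contribute 13, GC pairs contribute 3.
Tm = 4·3 + 2·13 = 12 + 26 = 38°C

38°C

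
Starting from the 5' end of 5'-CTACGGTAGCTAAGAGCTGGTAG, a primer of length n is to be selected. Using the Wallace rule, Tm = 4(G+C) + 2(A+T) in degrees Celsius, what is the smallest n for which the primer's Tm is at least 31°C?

n = 10

First 9 bases: CTACGGTAG → Tm = 28°C (< 31°C)
First 10 bases: CTACGGTAGC → Tm = 32°C (≥ 31°C)
Since every base adds ≥2°C, Tm only increases with n, so the threshold is first crossed at n = 10.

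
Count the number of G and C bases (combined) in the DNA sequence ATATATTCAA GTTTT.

2

Counting bases: C=1, T=8, G=1, A=5
Total G or C: 1 + 1 = 2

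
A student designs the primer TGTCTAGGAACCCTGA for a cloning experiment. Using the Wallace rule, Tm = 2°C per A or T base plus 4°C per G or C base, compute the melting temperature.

48°C

Scanning the sequence gives T=4, C=4, G=4, A=4.
So N_AT = 8 and N_GC = 8.
Tm = 2(8) + 4(8) = 16 + 32 = 48°C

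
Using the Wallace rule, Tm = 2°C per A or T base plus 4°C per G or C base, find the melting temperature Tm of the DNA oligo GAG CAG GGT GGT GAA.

Scanning the sequence gives A=4, G=8, C=1, T=2.
So N_AT = 6 and N_GC = 9.
Tm = 4·9 + 2·6 = 36 + 12 = 48°C

48°C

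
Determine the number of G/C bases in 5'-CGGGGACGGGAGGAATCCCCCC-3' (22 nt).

17

Base counts: G=9, A=4, C=8, T=1
Total G or C: 9 + 8 = 17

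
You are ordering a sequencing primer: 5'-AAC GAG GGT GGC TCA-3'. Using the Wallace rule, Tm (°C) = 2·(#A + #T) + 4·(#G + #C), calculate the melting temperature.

48°C

A=4, T=2, G=6, C=3
A+T = 6, G+C = 9
Tm = 2(6) + 4(9) = 12 + 36 = 48°C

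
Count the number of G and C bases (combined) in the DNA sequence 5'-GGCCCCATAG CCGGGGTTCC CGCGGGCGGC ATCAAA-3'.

Base counts: A=6, C=13, G=13, T=4
G+C = 13 + 13 = 26

26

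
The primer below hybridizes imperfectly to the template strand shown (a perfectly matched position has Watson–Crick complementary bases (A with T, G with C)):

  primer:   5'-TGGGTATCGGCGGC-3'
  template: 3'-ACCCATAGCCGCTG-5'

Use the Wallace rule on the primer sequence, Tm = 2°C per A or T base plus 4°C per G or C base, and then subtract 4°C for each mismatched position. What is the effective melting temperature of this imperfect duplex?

44°C

Primer base counts: A=1, T=3, G=7, C=3 → A+T=4, G+C=10
Perfect-match Tm = 2(4) + 4(10) = 8 + 40 = 48°C
Mismatches (positions where the bases are not complementary): 1 (at position 13)
Effective Tm = 48 − 1×4 = 48 − 4 = 44°C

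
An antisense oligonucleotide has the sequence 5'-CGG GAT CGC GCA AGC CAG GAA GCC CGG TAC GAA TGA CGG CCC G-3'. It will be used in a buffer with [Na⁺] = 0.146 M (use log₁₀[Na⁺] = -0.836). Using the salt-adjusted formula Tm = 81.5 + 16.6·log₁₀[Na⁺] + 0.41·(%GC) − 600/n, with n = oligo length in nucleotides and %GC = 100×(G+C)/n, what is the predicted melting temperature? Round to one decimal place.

Length n = 43. Scanning the sequence gives T=3, A=10, C=14, G=16.
G+C = 30, so %GC = 30/43 × 100 = 69.767%
Salt term: 16.6 × (-0.836) = -13.878
GC term: 0.41 × 69.767 = 28.604; length term: −600/43 = −13.953
Tm = 81.5 + (-13.878) + 28.604 − 13.953 = 82.273 → 82.3°C

82.3°C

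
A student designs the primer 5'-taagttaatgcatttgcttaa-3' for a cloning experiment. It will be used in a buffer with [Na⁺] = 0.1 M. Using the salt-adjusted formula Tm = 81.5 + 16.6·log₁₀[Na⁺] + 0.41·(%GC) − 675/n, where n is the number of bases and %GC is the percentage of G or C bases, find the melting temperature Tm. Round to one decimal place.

Length n = 21. Counting bases: C=2, T=9, G=3, A=7
G+C = 5, so %GC = 5/21 × 100 = 23.81%
Salt term: 16.6 × (-1) = -16.6
GC term: 0.41 × 23.81 = 9.762; length term: −675/21 = −32.143
Tm = 81.5 + (-16.6) + 9.762 − 32.143 = 42.519 → 42.5°C

42.5°C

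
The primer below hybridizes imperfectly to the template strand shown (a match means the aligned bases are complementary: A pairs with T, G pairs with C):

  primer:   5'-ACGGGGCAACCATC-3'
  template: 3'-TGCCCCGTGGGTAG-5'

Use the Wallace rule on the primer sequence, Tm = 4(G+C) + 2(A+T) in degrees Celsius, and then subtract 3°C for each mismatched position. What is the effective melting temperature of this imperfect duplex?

43°C

Primer base counts: A=4, T=1, G=4, C=5 → A+T=5, G+C=9
Perfect-match Tm = 2(5) + 4(9) = 10 + 36 = 46°C
Mismatches (positions where the bases are not complementary): 1 (at position 9)
Effective Tm = 46 − 1×3 = 46 − 3 = 43°C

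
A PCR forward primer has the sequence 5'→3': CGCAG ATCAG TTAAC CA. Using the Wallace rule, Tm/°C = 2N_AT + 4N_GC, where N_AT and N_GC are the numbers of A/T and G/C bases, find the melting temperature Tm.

50°C

T=3, A=6, C=5, G=3
A+T = 9, G+C = 8
Tm = 4·8 + 2·9 = 32 + 18 = 50°C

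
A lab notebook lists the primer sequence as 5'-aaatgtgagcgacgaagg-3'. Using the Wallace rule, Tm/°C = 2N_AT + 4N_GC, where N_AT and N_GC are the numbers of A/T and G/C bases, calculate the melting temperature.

Counting bases: A=7, C=2, T=2, G=7
A+T = 9, G+C = 9
Tm = 4·9 + 2·9 = 36 + 18 = 54°C

54°C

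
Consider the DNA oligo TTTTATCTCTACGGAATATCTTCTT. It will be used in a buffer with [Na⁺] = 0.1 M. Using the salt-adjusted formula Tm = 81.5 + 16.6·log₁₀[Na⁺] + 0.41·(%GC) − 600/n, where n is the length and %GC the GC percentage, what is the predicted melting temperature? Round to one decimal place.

52.4°C

Length n = 25. Scanning the sequence gives C=5, G=2, T=13, A=5.
G+C = 7, so %GC = 7/25 × 100 = 28%
Salt term: 16.6 × (-1) = -16.6
GC term: 0.41 × 28 = 11.48; length term: −600/25 = −24
Tm = 81.5 + (-16.6) + 11.48 − 24 = 52.38 → 52.4°C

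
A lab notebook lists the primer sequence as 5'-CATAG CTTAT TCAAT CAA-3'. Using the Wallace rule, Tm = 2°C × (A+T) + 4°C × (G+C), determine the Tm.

Scanning the sequence gives G=1, A=7, T=6, C=4.
AT pairs contribute 13, GC pairs contribute 5.
Tm = 4·5 + 2·13 = 20 + 26 = 46°C

46°C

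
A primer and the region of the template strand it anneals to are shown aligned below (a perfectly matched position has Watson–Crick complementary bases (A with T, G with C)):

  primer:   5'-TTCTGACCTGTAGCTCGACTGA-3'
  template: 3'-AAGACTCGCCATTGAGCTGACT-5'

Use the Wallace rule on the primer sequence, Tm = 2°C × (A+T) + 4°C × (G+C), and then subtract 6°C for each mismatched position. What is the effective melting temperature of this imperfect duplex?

48°C

Primer base counts: A=4, T=7, G=5, C=6 → A+T=11, G+C=11
Perfect-match Tm = 2(11) + 4(11) = 22 + 44 = 66°C
Mismatches (positions where the bases are not complementary): 3 (at positions 7, 9, 13)
Effective Tm = 66 − 3×6 = 66 − 18 = 48°C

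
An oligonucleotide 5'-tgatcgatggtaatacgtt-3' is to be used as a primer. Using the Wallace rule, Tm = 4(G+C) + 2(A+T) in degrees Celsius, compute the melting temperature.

52°C

Base counts: G=5, T=7, C=2, A=5
A+T = 12, G+C = 7
Tm = 2(12) + 4(7) = 24 + 28 = 52°C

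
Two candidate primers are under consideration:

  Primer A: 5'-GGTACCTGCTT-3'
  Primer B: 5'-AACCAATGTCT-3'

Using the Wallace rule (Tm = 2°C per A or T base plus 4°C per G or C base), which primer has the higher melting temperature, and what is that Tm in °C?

Primer A, 34°C

Primer A: A+T=5, G+C=6 → Tm = 2(5)+4(6) = 34°C
Primer B: A+T=7, G+C=4 → Tm = 2(7)+4(4) = 30°C
34°C vs 30°C → primer A is higher.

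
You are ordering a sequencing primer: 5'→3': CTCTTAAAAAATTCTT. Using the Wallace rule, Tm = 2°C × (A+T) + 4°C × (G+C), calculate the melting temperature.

Scanning the sequence gives T=7, G=0, A=6, C=3.
AT pairs contribute 13, GC pairs contribute 3.
Tm = 2×13 + 4×3 = 38°C

38°C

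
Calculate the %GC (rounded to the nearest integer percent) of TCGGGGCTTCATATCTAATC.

Base counts: C=5, T=7, G=4, A=4
G+C = 4 + 5 = 9 out of 20 bases
%GC = 9/20 × 100 = 45% ≈ 45%

45%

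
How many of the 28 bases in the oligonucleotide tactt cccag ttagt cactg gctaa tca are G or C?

12

Base counts: G=4, T=9, A=7, C=8
G+C = 4 + 8 = 12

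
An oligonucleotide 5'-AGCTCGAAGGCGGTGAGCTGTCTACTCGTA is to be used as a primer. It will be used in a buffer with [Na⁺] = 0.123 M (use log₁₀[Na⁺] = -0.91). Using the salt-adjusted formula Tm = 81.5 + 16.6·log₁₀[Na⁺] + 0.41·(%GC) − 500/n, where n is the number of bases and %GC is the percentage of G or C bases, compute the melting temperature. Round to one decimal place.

Length n = 30. A=6, C=7, G=10, T=7
G+C = 17, so %GC = 17/30 × 100 = 56.667%
Salt term: 16.6 × (-0.91) = -15.106
GC term: 0.41 × 56.667 = 23.233; length term: −500/30 = −16.667
Tm = 81.5 + (-15.106) + 23.233 − 16.667 = 72.96 → 73.0°C

73.0°C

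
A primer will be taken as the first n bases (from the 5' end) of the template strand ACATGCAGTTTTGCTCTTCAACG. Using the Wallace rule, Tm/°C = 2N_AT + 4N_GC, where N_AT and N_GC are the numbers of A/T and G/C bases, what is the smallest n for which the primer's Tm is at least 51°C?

n = 19

First 18 bases: ACATGCAGTTTTGCTCTT → Tm = 50°C (< 51°C)
First 19 bases: ACATGCAGTTTTGCTCTTC → Tm = 54°C (≥ 51°C)
Each additional base adds 2°C (A/T) or 4°C (G/C), so Tm is non-decreasing in n; n = 19 is the first length to reach 51°C.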